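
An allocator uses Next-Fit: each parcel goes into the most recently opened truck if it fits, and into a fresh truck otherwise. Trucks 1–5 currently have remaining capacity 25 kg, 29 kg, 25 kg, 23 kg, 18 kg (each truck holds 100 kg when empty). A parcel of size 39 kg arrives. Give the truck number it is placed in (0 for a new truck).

0

Next-Fit only looks at truck 5, which has 18 kg free.
39 kg does not fit, so a new truck is opened.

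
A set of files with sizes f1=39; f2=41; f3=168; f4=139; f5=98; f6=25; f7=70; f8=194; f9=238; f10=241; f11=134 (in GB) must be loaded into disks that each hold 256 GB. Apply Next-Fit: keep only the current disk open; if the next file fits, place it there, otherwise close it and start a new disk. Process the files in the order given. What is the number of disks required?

7

disk 1: place f1 (39 GB), 217 GB left
disk 1: place f2 (41 GB), 176 GB left
disk 1: place f3 (168 GB), 8 GB left
disk 2: place f4 (139 GB), 117 GB left
disk 2: place f5 (98 GB), 19 GB left
disk 3: place f6 (25 GB), 231 GB left
disk 3: place f7 (70 GB), 161 GB left
disk 4: place f8 (194 GB), 62 GB left
disk 5: place f9 (238 GB), 18 GB left
disk 6: place f10 (241 GB), 15 GB left
disk 7: place f11 (134 GB), 122 GB left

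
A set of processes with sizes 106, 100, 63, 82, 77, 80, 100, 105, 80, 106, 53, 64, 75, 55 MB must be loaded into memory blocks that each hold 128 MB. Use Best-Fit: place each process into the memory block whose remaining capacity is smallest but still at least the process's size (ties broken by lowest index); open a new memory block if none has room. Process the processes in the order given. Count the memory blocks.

106 MB → memory block 1 (remaining 22 MB)
100 MB → memory block 2 (remaining 28 MB)
63 MB → memory block 3 (remaining 65 MB)
82 MB → memory block 4 (remaining 46 MB)
77 MB → memory block 5 (remaining 51 MB)
80 MB → memory block 6 (remaining 48 MB)
100 MB → memory block 7 (remaining 28 MB)
105 MB → memory block 8 (remaining 23 MB)
80 MB → memory block 9 (remaining 48 MB)
106 MB → memory block 10 (remaining 22 MB)
53 MB → memory block 3 (remaining 12 MB)
64 MB → memory block 11 (remaining 64 MB)
75 MB → memory block 12 (remaining 53 MB)
55 MB → memory block 11 (remaining 9 MB)
Final memory blocks: [106] [100] [63,53] [82] [77] [80] [100] [105] [80] [106] [64,55] [75].

12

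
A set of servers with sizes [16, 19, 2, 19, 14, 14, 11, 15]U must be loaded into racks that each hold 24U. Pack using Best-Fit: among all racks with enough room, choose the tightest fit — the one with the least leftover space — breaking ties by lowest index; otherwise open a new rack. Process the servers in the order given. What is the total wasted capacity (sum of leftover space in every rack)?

Put 16U in rack 1; 8U remain.
Put 19U in rack 2; 5U remain.
Put 2U in rack 2; 3U remain.
Put 19U in rack 3; 5U remain.
Put 14U in rack 4; 10U remain.
Put 14U in rack 5; 10U remain.
Put 11U in rack 6; 13U remain.
Put 15U in rack 7; 9U remain.
7 racks × 24U = 168U; used 110U; unused 58U.

58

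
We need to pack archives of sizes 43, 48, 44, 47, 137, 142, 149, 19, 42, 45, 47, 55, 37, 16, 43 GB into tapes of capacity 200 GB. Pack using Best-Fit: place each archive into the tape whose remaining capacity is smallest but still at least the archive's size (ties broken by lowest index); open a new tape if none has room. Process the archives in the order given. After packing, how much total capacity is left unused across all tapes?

43 GB → tape 1 (remaining 157 GB)
48 GB → tape 1 (remaining 109 GB)
44 GB → tape 1 (remaining 65 GB)
47 GB → tape 1 (remaining 18 GB)
137 GB → tape 2 (remaining 63 GB)
142 GB → tape 3 (remaining 58 GB)
149 GB → tape 4 (remaining 51 GB)
19 GB → tape 4 (remaining 32 GB)
42 GB → tape 3 (remaining 16 GB)
45 GB → tape 2 (remaining 18 GB)
47 GB → tape 5 (remaining 153 GB)
55 GB → tape 5 (remaining 98 GB)
37 GB → tape 5 (remaining 61 GB)
16 GB → tape 3 (remaining 0 GB)
43 GB → tape 5 (remaining 18 GB)
5 tapes × 200 GB = 1000 GB; used 914 GB; unused 86 GB.

86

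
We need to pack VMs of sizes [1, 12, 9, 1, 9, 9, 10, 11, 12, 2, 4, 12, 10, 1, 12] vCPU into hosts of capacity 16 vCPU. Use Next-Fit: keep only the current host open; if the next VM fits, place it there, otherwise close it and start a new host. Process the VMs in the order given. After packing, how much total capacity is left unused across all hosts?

1 vCPU → host 1 (remaining 15 vCPU)
12 vCPU → host 1 (remaining 3 vCPU)
9 vCPU → host 2 (remaining 7 vCPU)
1 vCPU → host 2 (remaining 6 vCPU)
9 vCPU → host 3 (remaining 7 vCPU)
9 vCPU → host 4 (remaining 7 vCPU)
10 vCPU → host 5 (remaining 6 vCPU)
11 vCPU → host 6 (remaining 5 vCPU)
12 vCPU → host 7 (remaining 4 vCPU)
2 vCPU → host 7 (remaining 2 vCPU)
4 vCPU → host 8 (remaining 12 vCPU)
12 vCPU → host 8 (remaining 0 vCPU)
10 vCPU → host 9 (remaining 6 vCPU)
1 vCPU → host 9 (remaining 5 vCPU)
12 vCPU → host 10 (remaining 4 vCPU)
10 hosts × 16 vCPU = 160 vCPU; used 115 vCPU; unused 45 vCPU.

45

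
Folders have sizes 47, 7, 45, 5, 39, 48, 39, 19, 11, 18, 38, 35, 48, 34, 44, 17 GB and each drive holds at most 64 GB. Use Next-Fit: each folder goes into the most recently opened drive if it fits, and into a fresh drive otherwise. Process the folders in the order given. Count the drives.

Put 47 GB in drive 1; 17 GB remain.
Put 7 GB in drive 1; 10 GB remain.
Put 45 GB in drive 2; 19 GB remain.
Put 5 GB in drive 2; 14 GB remain.
Put 39 GB in drive 3; 25 GB remain.
Put 48 GB in drive 4; 16 GB remain.
Put 39 GB in drive 5; 25 GB remain.
Put 19 GB in drive 5; 6 GB remain.
Put 11 GB in drive 6; 53 GB remain.
Put 18 GB in drive 6; 35 GB remain.
Put 38 GB in drive 7; 26 GB remain.
Put 35 GB in drive 8; 29 GB remain.
Put 48 GB in drive 9; 16 GB remain.
Put 34 GB in drive 10; 30 GB remain.
Put 44 GB in drive 11; 20 GB remain.
Put 17 GB in drive 11; 3 GB remain.
Final drives: [47,7] [45,5] [39] [48] [39,19] [11,18] [38] [35] [48] [34] [44,17].

11 drives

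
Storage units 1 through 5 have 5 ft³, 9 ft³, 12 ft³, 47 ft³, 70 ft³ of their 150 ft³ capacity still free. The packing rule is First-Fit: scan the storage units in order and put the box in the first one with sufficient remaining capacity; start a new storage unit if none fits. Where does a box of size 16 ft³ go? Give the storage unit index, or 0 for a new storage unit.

Storage units with room: storage unit 4 (47 ft³), storage unit 5 (70 ft³).
The first with room is storage unit 4.

4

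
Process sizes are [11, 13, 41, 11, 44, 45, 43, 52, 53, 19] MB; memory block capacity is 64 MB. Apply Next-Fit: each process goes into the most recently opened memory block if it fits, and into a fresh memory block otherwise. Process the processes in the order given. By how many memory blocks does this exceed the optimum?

Next-Fit: [11,13] [41,11] [44] [45] [43] [52] [53] [19] → 8 memory blocks.
Total size 332 MB; any packing needs at least ⌈332/64⌉ = 6 memory blocks.
An optimal packing achieves that bound: [53,11] [52,11] [45,19] [44,13] [43] [41] → 6 memory blocks.
Excess: 8 − 6 = 2.

2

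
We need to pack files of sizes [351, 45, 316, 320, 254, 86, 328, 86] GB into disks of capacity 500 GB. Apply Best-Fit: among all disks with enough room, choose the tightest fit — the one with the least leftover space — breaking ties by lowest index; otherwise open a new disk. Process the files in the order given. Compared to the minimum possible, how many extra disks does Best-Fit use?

0

Best-Fit: [351,45,86] [316] [320] [254] [328,86] → 5 disks.
5 files exceed 250 GB (half the capacity), and no two of those can share a disk, so at least 5 disks are needed.
So 5 is already optimal.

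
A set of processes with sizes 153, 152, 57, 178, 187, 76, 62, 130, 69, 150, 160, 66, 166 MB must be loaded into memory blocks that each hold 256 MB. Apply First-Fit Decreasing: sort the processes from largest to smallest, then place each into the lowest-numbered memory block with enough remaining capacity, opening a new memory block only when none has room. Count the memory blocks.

Sorted descending: 187, 178, 166, 160, 153, 152, 150, 130, 76, 69, 66, 62, 57.
Put 187 MB in memory block 1; 69 MB remain.
Put 178 MB in memory block 2; 78 MB remain.
Put 166 MB in memory block 3; 90 MB remain.
Put 160 MB in memory block 4; 96 MB remain.
Put 153 MB in memory block 5; 103 MB remain.
Put 152 MB in memory block 6; 104 MB remain.
Put 150 MB in memory block 7; 106 MB remain.
Put 130 MB in memory block 8; 126 MB remain.
Put 76 MB in memory block 2; 2 MB remain.
Put 69 MB in memory block 1; 0 MB remain.
Put 66 MB in memory block 3; 24 MB remain.
Put 62 MB in memory block 4; 34 MB remain.
Put 57 MB in memory block 5; 46 MB remain.

8 memory blocks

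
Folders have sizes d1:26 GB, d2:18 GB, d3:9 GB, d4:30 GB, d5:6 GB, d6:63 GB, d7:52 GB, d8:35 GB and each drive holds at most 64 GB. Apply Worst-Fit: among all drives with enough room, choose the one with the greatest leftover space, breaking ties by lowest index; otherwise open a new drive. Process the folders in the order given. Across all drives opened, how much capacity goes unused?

Put d1 (26 GB) in drive 1; 38 GB remain.
Put d2 (18 GB) in drive 1; 20 GB remain.
Put d3 (9 GB) in drive 1; 11 GB remain.
Put d4 (30 GB) in drive 2; 34 GB remain.
Put d5 (6 GB) in drive 2; 28 GB remain.
Put d6 (63 GB) in drive 3; 1 GB remain.
Put d7 (52 GB) in drive 4; 12 GB remain.
Put d8 (35 GB) in drive 5; 29 GB remain.
5 drives × 64 GB = 320 GB; used 239 GB; unused 81 GB.

81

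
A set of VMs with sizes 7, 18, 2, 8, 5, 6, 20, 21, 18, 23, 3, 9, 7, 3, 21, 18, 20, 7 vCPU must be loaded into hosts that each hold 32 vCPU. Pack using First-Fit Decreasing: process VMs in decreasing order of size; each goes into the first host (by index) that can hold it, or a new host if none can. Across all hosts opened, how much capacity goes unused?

Sorted descending: 23, 21, 21, 20, 20, 18, 18, 18, 9, 8, 7, 7, 7, 6, 5, 3, 3, 2.
23 vCPU → host 1 (remaining 9 vCPU)
21 vCPU → host 2 (remaining 11 vCPU)
21 vCPU → host 3 (remaining 11 vCPU)
20 vCPU → host 4 (remaining 12 vCPU)
20 vCPU → host 5 (remaining 12 vCPU)
18 vCPU → host 6 (remaining 14 vCPU)
18 vCPU → host 7 (remaining 14 vCPU)
18 vCPU → host 8 (remaining 14 vCPU)
9 vCPU → host 1 (remaining 0 vCPU)
8 vCPU → host 2 (remaining 3 vCPU)
7 vCPU → host 3 (remaining 4 vCPU)
7 vCPU → host 4 (remaining 5 vCPU)
7 vCPU → host 5 (remaining 5 vCPU)
6 vCPU → host 6 (remaining 8 vCPU)
5 vCPU → host 4 (remaining 0 vCPU)
3 vCPU → host 2 (remaining 0 vCPU)
3 vCPU → host 3 (remaining 1 vCPU)
2 vCPU → host 5 (remaining 3 vCPU)
8 hosts × 32 vCPU = 256 vCPU; used 216 vCPU; unused 40 vCPU.

40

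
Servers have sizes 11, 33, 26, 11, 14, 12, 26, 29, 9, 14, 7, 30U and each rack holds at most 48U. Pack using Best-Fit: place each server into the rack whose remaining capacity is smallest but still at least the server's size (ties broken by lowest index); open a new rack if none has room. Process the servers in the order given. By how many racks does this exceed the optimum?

Best-Fit: [11,33] [26,11,9] [14,12,7] [26] [29,14] [30] → 6 racks.
Total size 222U; any packing needs at least ⌈222/48⌉ = 5 racks.
An optimal packing achieves that bound: [33,14] [30,14] [29,12,7] [26,11,11] [26,9] → 5 racks.
Excess: 6 − 5 = 1.

1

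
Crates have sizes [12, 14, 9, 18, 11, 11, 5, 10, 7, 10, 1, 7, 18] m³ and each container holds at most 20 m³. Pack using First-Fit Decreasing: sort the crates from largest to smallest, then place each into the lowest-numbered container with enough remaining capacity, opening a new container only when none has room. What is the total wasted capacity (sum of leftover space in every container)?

Sorted descending: 18, 18, 14, 12, 11, 11, 10, 10, 9, 7, 7, 5, 1.
container 1: place 18 m³, 2 m³ left
container 2: place 18 m³, 2 m³ left
container 3: place 14 m³, 6 m³ left
container 4: place 12 m³, 8 m³ left
container 5: place 11 m³, 9 m³ left
container 6: place 11 m³, 9 m³ left
container 7: place 10 m³, 10 m³ left
container 7: place 10 m³, 0 m³ left
container 5: place 9 m³, 0 m³ left
container 4: place 7 m³, 1 m³ left
container 6: place 7 m³, 2 m³ left
container 3: place 5 m³, 1 m³ left
container 1: place 1 m³, 1 m³ left
7 containers × 20 m³ = 140 m³; used 133 m³; unused 7 m³.

7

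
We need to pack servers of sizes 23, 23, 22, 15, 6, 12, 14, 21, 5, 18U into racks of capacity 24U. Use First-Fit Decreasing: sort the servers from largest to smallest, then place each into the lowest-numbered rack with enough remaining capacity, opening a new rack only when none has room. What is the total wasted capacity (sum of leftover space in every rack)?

Sorted descending: 23, 23, 22, 21, 18, 15, 14, 12, 6, 5.
rack 1: place 23U, 1U left
rack 2: place 23U, 1U left
rack 3: place 22U, 2U left
rack 4: place 21U, 3U left
rack 5: place 18U, 6U left
rack 6: place 15U, 9U left
rack 7: place 14U, 10U left
rack 8: place 12U, 12U left
rack 5: place 6U, 0U left
rack 6: place 5U, 4U left
8 racks × 24U = 192U; used 159U; unused 33U.

33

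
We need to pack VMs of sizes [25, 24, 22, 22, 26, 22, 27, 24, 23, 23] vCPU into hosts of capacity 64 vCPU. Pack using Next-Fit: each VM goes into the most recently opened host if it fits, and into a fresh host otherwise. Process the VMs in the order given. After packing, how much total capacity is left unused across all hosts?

host 1: place 25 vCPU, 39 vCPU left
host 1: place 24 vCPU, 15 vCPU left
host 2: place 22 vCPU, 42 vCPU left
host 2: place 22 vCPU, 20 vCPU left
host 3: place 26 vCPU, 38 vCPU left
host 3: place 22 vCPU, 16 vCPU left
host 4: place 27 vCPU, 37 vCPU left
host 4: place 24 vCPU, 13 vCPU left
host 5: place 23 vCPU, 41 vCPU left
host 5: place 23 vCPU, 18 vCPU left
5 hosts × 64 vCPU = 320 vCPU; used 238 vCPU; unused 82 vCPU.

82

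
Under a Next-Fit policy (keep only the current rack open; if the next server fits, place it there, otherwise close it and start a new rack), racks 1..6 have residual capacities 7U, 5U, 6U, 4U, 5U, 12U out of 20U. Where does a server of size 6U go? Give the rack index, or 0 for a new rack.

Next-Fit only looks at rack 6, which has 12U free.
6U fits there.

6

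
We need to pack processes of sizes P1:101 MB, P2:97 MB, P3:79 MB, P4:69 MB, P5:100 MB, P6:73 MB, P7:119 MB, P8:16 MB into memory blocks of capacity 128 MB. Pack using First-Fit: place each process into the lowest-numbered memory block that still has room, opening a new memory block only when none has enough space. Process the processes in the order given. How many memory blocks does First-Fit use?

P1 (101 MB) → memory block 1 (remaining 27 MB)
P2 (97 MB) → memory block 2 (remaining 31 MB)
P3 (79 MB) → memory block 3 (remaining 49 MB)
P4 (69 MB) → memory block 4 (remaining 59 MB)
P5 (100 MB) → memory block 5 (remaining 28 MB)
P6 (73 MB) → memory block 6 (remaining 55 MB)
P7 (119 MB) → memory block 7 (remaining 9 MB)
P8 (16 MB) → memory block 1 (remaining 11 MB)
Final memory blocks: [101,16] [97] [79] [69] [100] [73] [119].

7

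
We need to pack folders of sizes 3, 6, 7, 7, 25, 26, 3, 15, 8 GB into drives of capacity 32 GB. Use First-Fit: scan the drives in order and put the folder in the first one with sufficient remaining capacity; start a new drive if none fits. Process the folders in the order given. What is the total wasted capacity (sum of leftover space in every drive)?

28

Put 3 GB in drive 1; 29 GB remain.
Put 6 GB in drive 1; 23 GB remain.
Put 7 GB in drive 1; 16 GB remain.
Put 7 GB in drive 1; 9 GB remain.
Put 25 GB in drive 2; 7 GB remain.
Put 26 GB in drive 3; 6 GB remain.
Put 3 GB in drive 1; 6 GB remain.
Put 15 GB in drive 4; 17 GB remain.
Put 8 GB in drive 4; 9 GB remain.
4 drives × 32 GB = 128 GB; used 100 GB; unused 28 GB.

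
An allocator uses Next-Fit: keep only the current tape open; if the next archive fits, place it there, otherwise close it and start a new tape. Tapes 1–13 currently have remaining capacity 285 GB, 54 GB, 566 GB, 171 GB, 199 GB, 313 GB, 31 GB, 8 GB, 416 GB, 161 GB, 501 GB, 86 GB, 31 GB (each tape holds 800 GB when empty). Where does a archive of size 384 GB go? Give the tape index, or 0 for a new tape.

Next-Fit only looks at tape 13, which has 31 GB free.
384 GB does not fit, so a new tape is opened.

0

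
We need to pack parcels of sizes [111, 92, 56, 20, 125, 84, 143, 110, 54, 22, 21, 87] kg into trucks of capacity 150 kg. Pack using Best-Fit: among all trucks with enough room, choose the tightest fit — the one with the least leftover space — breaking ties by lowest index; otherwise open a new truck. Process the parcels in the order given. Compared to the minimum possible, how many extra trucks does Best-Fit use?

0

Best-Fit: [111,20] [92,56] [125,22] [84,54] [143] [110,21] [87] → 7 trucks.
Total size 925 kg; any packing needs at least ⌈925/150⌉ = 7 trucks.
So 7 is already optimal.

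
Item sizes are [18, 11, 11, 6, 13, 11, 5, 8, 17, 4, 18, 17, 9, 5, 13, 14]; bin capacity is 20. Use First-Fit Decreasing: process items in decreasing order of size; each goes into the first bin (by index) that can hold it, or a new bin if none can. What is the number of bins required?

10 bins

Sorted descending: 18, 18, 17, 17, 14, 13, 13, 11, 11, 11, 9, 8, 6, 5, 5, 4.
bin 1: place 18, 2 left
bin 2: place 18, 2 left
bin 3: place 17, 3 left
bin 4: place 17, 3 left
bin 5: place 14, 6 left
bin 6: place 13, 7 left
bin 7: place 13, 7 left
bin 8: place 11, 9 left
bin 9: place 11, 9 left
bin 10: place 11, 9 left
bin 8: place 9, 0 left
bin 9: place 8, 1 left
bin 5: place 6, 0 left
bin 6: place 5, 2 left
bin 7: place 5, 2 left
bin 10: place 4, 5 left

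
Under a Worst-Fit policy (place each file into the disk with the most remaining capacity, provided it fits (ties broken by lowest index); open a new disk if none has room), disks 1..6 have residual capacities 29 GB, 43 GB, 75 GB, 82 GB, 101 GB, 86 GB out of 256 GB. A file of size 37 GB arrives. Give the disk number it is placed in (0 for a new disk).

5

Disks with room: disk 2 (43 GB), disk 3 (75 GB), disk 4 (82 GB), disk 5 (101 GB), disk 6 (86 GB).
Most room is disk 5 with 101 GB free.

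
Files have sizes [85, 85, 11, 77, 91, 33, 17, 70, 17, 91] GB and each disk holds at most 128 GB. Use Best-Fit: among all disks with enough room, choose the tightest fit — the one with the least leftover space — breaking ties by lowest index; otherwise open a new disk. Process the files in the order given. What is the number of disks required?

disk 1: place 85 GB, 43 GB left
disk 2: place 85 GB, 43 GB left
disk 1: place 11 GB, 32 GB left
disk 3: place 77 GB, 51 GB left
disk 4: place 91 GB, 37 GB left
disk 4: place 33 GB, 4 GB left
disk 1: place 17 GB, 15 GB left
disk 5: place 70 GB, 58 GB left
disk 2: place 17 GB, 26 GB left
disk 6: place 91 GB, 37 GB left
Final disks: [85,11,17] [85,17] [77] [91,33] [70] [91].

6 disks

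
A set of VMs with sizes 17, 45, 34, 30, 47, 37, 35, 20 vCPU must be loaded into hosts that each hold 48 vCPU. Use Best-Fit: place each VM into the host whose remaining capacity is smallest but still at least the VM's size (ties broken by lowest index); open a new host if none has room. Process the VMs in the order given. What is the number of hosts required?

Put 17 vCPU in host 1; 31 vCPU remain.
Put 45 vCPU in host 2; 3 vCPU remain.
Put 34 vCPU in host 3; 14 vCPU remain.
Put 30 vCPU in host 1; 1 vCPU remain.
Put 47 vCPU in host 4; 1 vCPU remain.
Put 37 vCPU in host 5; 11 vCPU remain.
Put 35 vCPU in host 6; 13 vCPU remain.
Put 20 vCPU in host 7; 28 vCPU remain.
Final hosts: [17,30] [45] [34] [47] [37] [35] [20].

7 hosts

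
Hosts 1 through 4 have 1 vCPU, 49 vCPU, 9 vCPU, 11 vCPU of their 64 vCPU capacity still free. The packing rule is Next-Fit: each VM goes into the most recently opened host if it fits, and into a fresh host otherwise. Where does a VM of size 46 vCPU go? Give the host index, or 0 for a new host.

0

Next-Fit only looks at host 4, which has 11 vCPU free.
46 vCPU does not fit, so a new host is opened.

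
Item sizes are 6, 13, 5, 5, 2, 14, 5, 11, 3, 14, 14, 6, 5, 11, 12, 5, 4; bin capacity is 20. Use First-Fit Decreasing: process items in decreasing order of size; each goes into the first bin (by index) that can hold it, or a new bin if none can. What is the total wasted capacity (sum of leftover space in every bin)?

5

Sorted descending: 14, 14, 14, 13, 12, 11, 11, 6, 6, 5, 5, 5, 5, 5, 4, 3, 2.
bin 1: place 14, 6 left
bin 2: place 14, 6 left
bin 3: place 14, 6 left
bin 4: place 13, 7 left
bin 5: place 12, 8 left
bin 6: place 11, 9 left
bin 7: place 11, 9 left
bin 1: place 6, 0 left
bin 2: place 6, 0 left
bin 3: place 5, 1 left
bin 4: place 5, 2 left
bin 5: place 5, 3 left
bin 6: place 5, 4 left
bin 7: place 5, 4 left
bin 6: place 4, 0 left
bin 5: place 3, 0 left
bin 4: place 2, 0 left
7 bins × 20 = 140; used 135; unused 5.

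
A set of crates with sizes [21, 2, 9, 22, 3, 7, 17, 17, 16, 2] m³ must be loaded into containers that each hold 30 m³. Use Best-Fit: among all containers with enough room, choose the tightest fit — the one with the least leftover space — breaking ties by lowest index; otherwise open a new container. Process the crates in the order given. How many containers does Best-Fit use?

Put 21 m³ in container 1; 9 m³ remain.
Put 2 m³ in container 1; 7 m³ remain.
Put 9 m³ in container 2; 21 m³ remain.
Put 22 m³ in container 3; 8 m³ remain.
Put 3 m³ in container 1; 4 m³ remain.
Put 7 m³ in container 3; 1 m³ remain.
Put 17 m³ in container 2; 4 m³ remain.
Put 17 m³ in container 4; 13 m³ remain.
Put 16 m³ in container 5; 14 m³ remain.
Put 2 m³ in container 1; 2 m³ remain.
Final containers: [21,2,3,2] [9,17] [22,7] [17] [16].

5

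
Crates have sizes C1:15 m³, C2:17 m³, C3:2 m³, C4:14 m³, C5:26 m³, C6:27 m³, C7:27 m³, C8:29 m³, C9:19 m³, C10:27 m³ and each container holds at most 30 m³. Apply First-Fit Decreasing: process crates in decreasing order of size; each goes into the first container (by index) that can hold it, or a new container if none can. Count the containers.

Sorted descending: 29, 27, 27, 27, 26, 19, 17, 15, 14, 2.
Put 29 m³ in container 1; 1 m³ remain.
Put 27 m³ in container 2; 3 m³ remain.
Put 27 m³ in container 3; 3 m³ remain.
Put 27 m³ in container 4; 3 m³ remain.
Put 26 m³ in container 5; 4 m³ remain.
Put 19 m³ in container 6; 11 m³ remain.
Put 17 m³ in container 7; 13 m³ remain.
Put 15 m³ in container 8; 15 m³ remain.
Put 14 m³ in container 8; 1 m³ remain.
Put 2 m³ in container 2; 1 m³ remain.

8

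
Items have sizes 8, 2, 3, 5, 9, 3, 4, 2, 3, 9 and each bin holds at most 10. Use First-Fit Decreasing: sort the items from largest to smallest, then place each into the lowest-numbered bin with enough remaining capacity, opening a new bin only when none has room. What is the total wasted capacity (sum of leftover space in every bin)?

Sorted descending: 9, 9, 8, 5, 4, 3, 3, 3, 2, 2.
bin 1: place 9, 1 left
bin 2: place 9, 1 left
bin 3: place 8, 2 left
bin 4: place 5, 5 left
bin 4: place 4, 1 left
bin 5: place 3, 7 left
bin 5: place 3, 4 left
bin 5: place 3, 1 left
bin 3: place 2, 0 left
bin 6: place 2, 8 left
6 bins × 10 = 60; used 48; unused 12.

12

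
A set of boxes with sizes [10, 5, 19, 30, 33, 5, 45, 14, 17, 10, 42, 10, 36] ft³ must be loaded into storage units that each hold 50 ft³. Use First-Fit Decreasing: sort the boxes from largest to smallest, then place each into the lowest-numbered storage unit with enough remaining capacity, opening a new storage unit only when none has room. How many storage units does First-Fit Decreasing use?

6

Sorted descending: 45, 42, 36, 33, 30, 19, 17, 14, 10, 10, 10, 5, 5.
45 ft³ → storage unit 1 (remaining 5 ft³)
42 ft³ → storage unit 2 (remaining 8 ft³)
36 ft³ → storage unit 3 (remaining 14 ft³)
33 ft³ → storage unit 4 (remaining 17 ft³)
30 ft³ → storage unit 5 (remaining 20 ft³)
19 ft³ → storage unit 5 (remaining 1 ft³)
17 ft³ → storage unit 4 (remaining 0 ft³)
14 ft³ → storage unit 3 (remaining 0 ft³)
10 ft³ → storage unit 6 (remaining 40 ft³)
10 ft³ → storage unit 6 (remaining 30 ft³)
10 ft³ → storage unit 6 (remaining 20 ft³)
5 ft³ → storage unit 1 (remaining 0 ft³)
5 ft³ → storage unit 2 (remaining 3 ft³)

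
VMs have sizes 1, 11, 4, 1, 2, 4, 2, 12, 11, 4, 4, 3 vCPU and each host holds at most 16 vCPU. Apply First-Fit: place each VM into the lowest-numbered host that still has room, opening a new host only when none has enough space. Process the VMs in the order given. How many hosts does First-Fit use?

Put 1 vCPU in host 1; 15 vCPU remain.
Put 11 vCPU in host 1; 4 vCPU remain.
Put 4 vCPU in host 1; 0 vCPU remain.
Put 1 vCPU in host 2; 15 vCPU remain.
Put 2 vCPU in host 2; 13 vCPU remain.
Put 4 vCPU in host 2; 9 vCPU remain.
Put 2 vCPU in host 2; 7 vCPU remain.
Put 12 vCPU in host 3; 4 vCPU remain.
Put 11 vCPU in host 4; 5 vCPU remain.
Put 4 vCPU in host 2; 3 vCPU remain.
Put 4 vCPU in host 3; 0 vCPU remain.
Put 3 vCPU in host 2; 0 vCPU remain.

4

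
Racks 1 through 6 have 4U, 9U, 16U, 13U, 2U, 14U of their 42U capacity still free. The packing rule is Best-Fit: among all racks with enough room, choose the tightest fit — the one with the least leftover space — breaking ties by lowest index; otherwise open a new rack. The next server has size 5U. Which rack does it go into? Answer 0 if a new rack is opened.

Racks with room: rack 2 (9U), rack 3 (16U), rack 4 (13U), rack 6 (14U).
Tightest fit is rack 2 with 9U free.

2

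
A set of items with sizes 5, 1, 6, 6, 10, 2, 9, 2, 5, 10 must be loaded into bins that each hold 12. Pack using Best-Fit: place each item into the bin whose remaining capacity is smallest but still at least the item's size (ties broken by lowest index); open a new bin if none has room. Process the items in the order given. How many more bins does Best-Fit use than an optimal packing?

Best-Fit: [5,1,6] [6,5] [10,2] [9,2] [10] → 5 bins.
Total size 56; any packing needs at least ⌈56/12⌉ = 5 bins.
So 5 is already optimal.

0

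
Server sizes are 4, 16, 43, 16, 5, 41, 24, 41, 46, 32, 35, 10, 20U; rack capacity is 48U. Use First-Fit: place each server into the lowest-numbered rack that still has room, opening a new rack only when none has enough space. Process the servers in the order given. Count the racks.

Put 4U in rack 1; 44U remain.
Put 16U in rack 1; 28U remain.
Put 43U in rack 2; 5U remain.
Put 16U in rack 1; 12U remain.
Put 5U in rack 1; 7U remain.
Put 41U in rack 3; 7U remain.
Put 24U in rack 4; 24U remain.
Put 41U in rack 5; 7U remain.
Put 46U in rack 6; 2U remain.
Put 32U in rack 7; 16U remain.
Put 35U in rack 8; 13U remain.
Put 10U in rack 4; 14U remain.
Put 20U in rack 9; 28U remain.
Final racks: [4,16,16,5] [43] [41] [24,10] [41] [46] [32] [35] [20].

9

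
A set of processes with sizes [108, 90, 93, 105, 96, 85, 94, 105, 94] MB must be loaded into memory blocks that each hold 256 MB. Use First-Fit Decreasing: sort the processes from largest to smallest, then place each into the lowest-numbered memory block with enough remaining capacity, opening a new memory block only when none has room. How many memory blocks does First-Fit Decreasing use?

Sorted descending: 108, 105, 105, 96, 94, 94, 93, 90, 85.
Put 108 MB in memory block 1; 148 MB remain.
Put 105 MB in memory block 1; 43 MB remain.
Put 105 MB in memory block 2; 151 MB remain.
Put 96 MB in memory block 2; 55 MB remain.
Put 94 MB in memory block 3; 162 MB remain.
Put 94 MB in memory block 3; 68 MB remain.
Put 93 MB in memory block 4; 163 MB remain.
Put 90 MB in memory block 4; 73 MB remain.
Put 85 MB in memory block 5; 171 MB remain.
Final memory blocks: [108,105] [105,96] [94,94] [93,90] [85].

5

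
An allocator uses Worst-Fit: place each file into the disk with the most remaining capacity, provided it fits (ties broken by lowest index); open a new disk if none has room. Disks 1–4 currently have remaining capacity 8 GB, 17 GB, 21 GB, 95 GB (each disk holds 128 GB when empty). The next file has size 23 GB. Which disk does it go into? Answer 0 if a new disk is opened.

Disks with room: disk 4 (95 GB).
Most room is disk 4 with 95 GB free.

4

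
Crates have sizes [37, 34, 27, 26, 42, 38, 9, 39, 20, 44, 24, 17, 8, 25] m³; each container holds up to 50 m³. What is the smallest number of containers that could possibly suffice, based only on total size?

Total size = 37 + 34 + 27 + 26 + 42 + 38 + 9 + 39 + 20 + 44 + 24 + 17 + 8 + 25 = 390 m³.
⌈390 / 50⌉ = 8.

8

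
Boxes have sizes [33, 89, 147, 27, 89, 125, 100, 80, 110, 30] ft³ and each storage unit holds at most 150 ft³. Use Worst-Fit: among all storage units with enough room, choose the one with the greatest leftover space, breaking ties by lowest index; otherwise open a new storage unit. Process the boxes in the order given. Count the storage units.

7

storage unit 1: place 33 ft³, 117 ft³ left
storage unit 1: place 89 ft³, 28 ft³ left
storage unit 2: place 147 ft³, 3 ft³ left
storage unit 1: place 27 ft³, 1 ft³ left
storage unit 3: place 89 ft³, 61 ft³ left
storage unit 4: place 125 ft³, 25 ft³ left
storage unit 5: place 100 ft³, 50 ft³ left
storage unit 6: place 80 ft³, 70 ft³ left
storage unit 7: place 110 ft³, 40 ft³ left
storage unit 6: place 30 ft³, 40 ft³ left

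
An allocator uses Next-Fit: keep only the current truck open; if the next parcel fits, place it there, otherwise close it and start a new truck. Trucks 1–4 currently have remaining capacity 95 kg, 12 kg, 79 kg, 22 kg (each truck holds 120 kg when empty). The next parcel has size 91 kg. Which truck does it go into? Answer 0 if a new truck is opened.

Next-Fit only looks at truck 4, which has 22 kg free.
91 kg does not fit, so a new truck is opened.

0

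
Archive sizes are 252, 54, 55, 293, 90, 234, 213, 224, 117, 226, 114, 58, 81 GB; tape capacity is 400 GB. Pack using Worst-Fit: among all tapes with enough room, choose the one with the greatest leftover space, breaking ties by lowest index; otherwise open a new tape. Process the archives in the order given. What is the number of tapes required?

tape 1: place 252 GB, 148 GB left
tape 1: place 54 GB, 94 GB left
tape 1: place 55 GB, 39 GB left
tape 2: place 293 GB, 107 GB left
tape 2: place 90 GB, 17 GB left
tape 3: place 234 GB, 166 GB left
tape 4: place 213 GB, 187 GB left
tape 5: place 224 GB, 176 GB left
tape 4: place 117 GB, 70 GB left
tape 6: place 226 GB, 174 GB left
tape 5: place 114 GB, 62 GB left
tape 6: place 58 GB, 116 GB left
tape 3: place 81 GB, 85 GB left

6 tapes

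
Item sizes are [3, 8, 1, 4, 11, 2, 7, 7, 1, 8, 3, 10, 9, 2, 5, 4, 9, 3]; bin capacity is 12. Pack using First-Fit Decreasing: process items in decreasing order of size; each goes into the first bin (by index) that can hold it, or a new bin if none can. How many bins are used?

9

Sorted descending: 11, 10, 9, 9, 8, 8, 7, 7, 5, 4, 4, 3, 3, 3, 2, 2, 1, 1.
bin 1: place 11, 1 left
bin 2: place 10, 2 left
bin 3: place 9, 3 left
bin 4: place 9, 3 left
bin 5: place 8, 4 left
bin 6: place 8, 4 left
bin 7: place 7, 5 left
bin 8: place 7, 5 left
bin 7: place 5, 0 left
bin 5: place 4, 0 left
bin 6: place 4, 0 left
bin 3: place 3, 0 left
bin 4: place 3, 0 left
bin 8: place 3, 2 left
bin 2: place 2, 0 left
bin 8: place 2, 0 left
bin 1: place 1, 0 left
bin 9: place 1, 11 left
Final bins: [11,1] [10,2] [9,3] [9,3] [8,4] [8,4] [7,5] [7,3,2] [1].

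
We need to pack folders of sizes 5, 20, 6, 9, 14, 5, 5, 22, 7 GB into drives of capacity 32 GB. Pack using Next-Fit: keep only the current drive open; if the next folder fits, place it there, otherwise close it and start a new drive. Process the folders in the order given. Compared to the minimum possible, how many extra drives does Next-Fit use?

Next-Fit: [5,20,6] [9,14,5] [5,22] [7] → 4 drives.
Total size 93 GB; any packing needs at least ⌈93/32⌉ = 3 drives.
An optimal packing achieves that bound: [22,9] [20,7,5] [14,6,5,5] → 3 drives.
Excess: 4 − 3 = 1.

1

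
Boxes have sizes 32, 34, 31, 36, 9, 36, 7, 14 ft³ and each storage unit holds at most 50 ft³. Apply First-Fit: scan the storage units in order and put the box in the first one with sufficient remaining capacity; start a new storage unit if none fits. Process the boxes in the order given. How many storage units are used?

Put 32 ft³ in storage unit 1; 18 ft³ remain.
Put 34 ft³ in storage unit 2; 16 ft³ remain.
Put 31 ft³ in storage unit 3; 19 ft³ remain.
Put 36 ft³ in storage unit 4; 14 ft³ remain.
Put 9 ft³ in storage unit 1; 9 ft³ remain.
Put 36 ft³ in storage unit 5; 14 ft³ remain.
Put 7 ft³ in storage unit 1; 2 ft³ remain.
Put 14 ft³ in storage unit 2; 2 ft³ remain.
Final storage units: [32,9,7] [34,14] [31] [36] [36].

5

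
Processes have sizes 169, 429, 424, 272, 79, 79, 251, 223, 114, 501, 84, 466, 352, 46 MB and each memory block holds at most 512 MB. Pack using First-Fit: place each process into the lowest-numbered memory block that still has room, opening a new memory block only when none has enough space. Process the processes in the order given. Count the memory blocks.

Put 169 MB in memory block 1; 343 MB remain.
Put 429 MB in memory block 2; 83 MB remain.
Put 424 MB in memory block 3; 88 MB remain.
Put 272 MB in memory block 1; 71 MB remain.
Put 79 MB in memory block 2; 4 MB remain.
Put 79 MB in memory block 3; 9 MB remain.
Put 251 MB in memory block 4; 261 MB remain.
Put 223 MB in memory block 4; 38 MB remain.
Put 114 MB in memory block 5; 398 MB remain.
Put 501 MB in memory block 6; 11 MB remain.
Put 84 MB in memory block 5; 314 MB remain.
Put 466 MB in memory block 7; 46 MB remain.
Put 352 MB in memory block 8; 160 MB remain.
Put 46 MB in memory block 1; 25 MB remain.
Final memory blocks: [169,272,46] [429,79] [424,79] [251,223] [114,84] [501] [466] [352].

8 memory blocks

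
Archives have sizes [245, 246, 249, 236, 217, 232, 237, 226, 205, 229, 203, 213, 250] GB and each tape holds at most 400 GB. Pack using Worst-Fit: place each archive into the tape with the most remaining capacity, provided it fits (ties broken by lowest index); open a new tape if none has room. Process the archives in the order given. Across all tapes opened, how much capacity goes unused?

2212

Put 245 GB in tape 1; 155 GB remain.
Put 246 GB in tape 2; 154 GB remain.
Put 249 GB in tape 3; 151 GB remain.
Put 236 GB in tape 4; 164 GB remain.
Put 217 GB in tape 5; 183 GB remain.
Put 232 GB in tape 6; 168 GB remain.
Put 237 GB in tape 7; 163 GB remain.
Put 226 GB in tape 8; 174 GB remain.
Put 205 GB in tape 9; 195 GB remain.
Put 229 GB in tape 10; 171 GB remain.
Put 203 GB in tape 11; 197 GB remain.
Put 213 GB in tape 12; 187 GB remain.
Put 250 GB in tape 13; 150 GB remain.
13 tapes × 400 GB = 5200 GB; used 2988 GB; unused 2212 GB.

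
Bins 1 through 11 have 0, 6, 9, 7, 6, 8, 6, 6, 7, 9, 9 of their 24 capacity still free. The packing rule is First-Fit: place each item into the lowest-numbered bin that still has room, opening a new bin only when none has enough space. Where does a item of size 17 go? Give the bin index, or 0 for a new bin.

No bin has ≥ 17 free, so a new bin is opened.

0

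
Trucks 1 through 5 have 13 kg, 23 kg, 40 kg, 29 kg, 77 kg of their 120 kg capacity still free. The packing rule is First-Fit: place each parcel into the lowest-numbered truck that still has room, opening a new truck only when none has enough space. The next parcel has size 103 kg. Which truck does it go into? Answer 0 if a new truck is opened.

0

No truck has ≥ 103 kg free, so a new truck is opened.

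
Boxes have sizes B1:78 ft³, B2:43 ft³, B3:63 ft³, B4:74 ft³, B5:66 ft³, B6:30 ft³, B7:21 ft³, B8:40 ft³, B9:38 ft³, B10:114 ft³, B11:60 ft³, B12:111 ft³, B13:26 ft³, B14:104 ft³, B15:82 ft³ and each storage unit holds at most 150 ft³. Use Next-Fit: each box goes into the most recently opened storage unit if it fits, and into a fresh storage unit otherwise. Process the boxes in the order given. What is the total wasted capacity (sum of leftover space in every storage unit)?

400

Put B1 (78 ft³) in storage unit 1; 72 ft³ remain.
Put B2 (43 ft³) in storage unit 1; 29 ft³ remain.
Put B3 (63 ft³) in storage unit 2; 87 ft³ remain.
Put B4 (74 ft³) in storage unit 2; 13 ft³ remain.
Put B5 (66 ft³) in storage unit 3; 84 ft³ remain.
Put B6 (30 ft³) in storage unit 3; 54 ft³ remain.
Put B7 (21 ft³) in storage unit 3; 33 ft³ remain.
Put B8 (40 ft³) in storage unit 4; 110 ft³ remain.
Put B9 (38 ft³) in storage unit 4; 72 ft³ remain.
Put B10 (114 ft³) in storage unit 5; 36 ft³ remain.
Put B11 (60 ft³) in storage unit 6; 90 ft³ remain.
Put B12 (111 ft³) in storage unit 7; 39 ft³ remain.
Put B13 (26 ft³) in storage unit 7; 13 ft³ remain.
Put B14 (104 ft³) in storage unit 8; 46 ft³ remain.
Put B15 (82 ft³) in storage unit 9; 68 ft³ remain.
9 storage units × 150 ft³ = 1350 ft³; used 950 ft³; unused 400 ft³.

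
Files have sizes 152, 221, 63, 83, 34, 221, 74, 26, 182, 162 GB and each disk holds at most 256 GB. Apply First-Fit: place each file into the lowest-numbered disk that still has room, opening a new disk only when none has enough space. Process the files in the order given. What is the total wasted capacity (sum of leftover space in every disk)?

Put 152 GB in disk 1; 104 GB remain.
Put 221 GB in disk 2; 35 GB remain.
Put 63 GB in disk 1; 41 GB remain.
Put 83 GB in disk 3; 173 GB remain.
Put 34 GB in disk 1; 7 GB remain.
Put 221 GB in disk 4; 35 GB remain.
Put 74 GB in disk 3; 99 GB remain.
Put 26 GB in disk 2; 9 GB remain.
Put 182 GB in disk 5; 74 GB remain.
Put 162 GB in disk 6; 94 GB remain.
6 disks × 256 GB = 1536 GB; used 1218 GB; unused 318 GB.

318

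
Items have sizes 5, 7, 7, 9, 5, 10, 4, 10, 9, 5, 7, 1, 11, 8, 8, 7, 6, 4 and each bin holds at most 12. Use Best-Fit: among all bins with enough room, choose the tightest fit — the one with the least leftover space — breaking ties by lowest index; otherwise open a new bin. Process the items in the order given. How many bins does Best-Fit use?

5 → bin 1 (remaining 7)
7 → bin 1 (remaining 0)
7 → bin 2 (remaining 5)
9 → bin 3 (remaining 3)
5 → bin 2 (remaining 0)
10 → bin 4 (remaining 2)
4 → bin 5 (remaining 8)
10 → bin 6 (remaining 2)
9 → bin 7 (remaining 3)
5 → bin 5 (remaining 3)
7 → bin 8 (remaining 5)
1 → bin 4 (remaining 1)
11 → bin 9 (remaining 1)
8 → bin 10 (remaining 4)
8 → bin 11 (remaining 4)
7 → bin 12 (remaining 5)
6 → bin 13 (remaining 6)
4 → bin 10 (remaining 0)

13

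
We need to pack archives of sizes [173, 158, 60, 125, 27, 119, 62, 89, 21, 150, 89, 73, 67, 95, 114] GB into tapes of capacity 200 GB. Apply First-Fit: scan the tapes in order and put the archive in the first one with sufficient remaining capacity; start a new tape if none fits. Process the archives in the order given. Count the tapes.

9

173 GB → tape 1 (remaining 27 GB)
158 GB → tape 2 (remaining 42 GB)
60 GB → tape 3 (remaining 140 GB)
125 GB → tape 3 (remaining 15 GB)
27 GB → tape 1 (remaining 0 GB)
119 GB → tape 4 (remaining 81 GB)
62 GB → tape 4 (remaining 19 GB)
89 GB → tape 5 (remaining 111 GB)
21 GB → tape 2 (remaining 21 GB)
150 GB → tape 6 (remaining 50 GB)
89 GB → tape 5 (remaining 22 GB)
73 GB → tape 7 (remaining 127 GB)
67 GB → tape 7 (remaining 60 GB)
95 GB → tape 8 (remaining 105 GB)
114 GB → tape 9 (remaining 86 GB)
Final tapes: [173,27] [158,21] [60,125] [119,62] [89,89] [150] [73,67] [95] [114].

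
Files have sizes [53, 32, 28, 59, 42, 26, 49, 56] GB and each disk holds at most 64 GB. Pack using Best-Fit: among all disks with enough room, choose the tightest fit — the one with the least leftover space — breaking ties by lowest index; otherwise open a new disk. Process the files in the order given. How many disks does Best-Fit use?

7

Put 53 GB in disk 1; 11 GB remain.
Put 32 GB in disk 2; 32 GB remain.
Put 28 GB in disk 2; 4 GB remain.
Put 59 GB in disk 3; 5 GB remain.
Put 42 GB in disk 4; 22 GB remain.
Put 26 GB in disk 5; 38 GB remain.
Put 49 GB in disk 6; 15 GB remain.
Put 56 GB in disk 7; 8 GB remain.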